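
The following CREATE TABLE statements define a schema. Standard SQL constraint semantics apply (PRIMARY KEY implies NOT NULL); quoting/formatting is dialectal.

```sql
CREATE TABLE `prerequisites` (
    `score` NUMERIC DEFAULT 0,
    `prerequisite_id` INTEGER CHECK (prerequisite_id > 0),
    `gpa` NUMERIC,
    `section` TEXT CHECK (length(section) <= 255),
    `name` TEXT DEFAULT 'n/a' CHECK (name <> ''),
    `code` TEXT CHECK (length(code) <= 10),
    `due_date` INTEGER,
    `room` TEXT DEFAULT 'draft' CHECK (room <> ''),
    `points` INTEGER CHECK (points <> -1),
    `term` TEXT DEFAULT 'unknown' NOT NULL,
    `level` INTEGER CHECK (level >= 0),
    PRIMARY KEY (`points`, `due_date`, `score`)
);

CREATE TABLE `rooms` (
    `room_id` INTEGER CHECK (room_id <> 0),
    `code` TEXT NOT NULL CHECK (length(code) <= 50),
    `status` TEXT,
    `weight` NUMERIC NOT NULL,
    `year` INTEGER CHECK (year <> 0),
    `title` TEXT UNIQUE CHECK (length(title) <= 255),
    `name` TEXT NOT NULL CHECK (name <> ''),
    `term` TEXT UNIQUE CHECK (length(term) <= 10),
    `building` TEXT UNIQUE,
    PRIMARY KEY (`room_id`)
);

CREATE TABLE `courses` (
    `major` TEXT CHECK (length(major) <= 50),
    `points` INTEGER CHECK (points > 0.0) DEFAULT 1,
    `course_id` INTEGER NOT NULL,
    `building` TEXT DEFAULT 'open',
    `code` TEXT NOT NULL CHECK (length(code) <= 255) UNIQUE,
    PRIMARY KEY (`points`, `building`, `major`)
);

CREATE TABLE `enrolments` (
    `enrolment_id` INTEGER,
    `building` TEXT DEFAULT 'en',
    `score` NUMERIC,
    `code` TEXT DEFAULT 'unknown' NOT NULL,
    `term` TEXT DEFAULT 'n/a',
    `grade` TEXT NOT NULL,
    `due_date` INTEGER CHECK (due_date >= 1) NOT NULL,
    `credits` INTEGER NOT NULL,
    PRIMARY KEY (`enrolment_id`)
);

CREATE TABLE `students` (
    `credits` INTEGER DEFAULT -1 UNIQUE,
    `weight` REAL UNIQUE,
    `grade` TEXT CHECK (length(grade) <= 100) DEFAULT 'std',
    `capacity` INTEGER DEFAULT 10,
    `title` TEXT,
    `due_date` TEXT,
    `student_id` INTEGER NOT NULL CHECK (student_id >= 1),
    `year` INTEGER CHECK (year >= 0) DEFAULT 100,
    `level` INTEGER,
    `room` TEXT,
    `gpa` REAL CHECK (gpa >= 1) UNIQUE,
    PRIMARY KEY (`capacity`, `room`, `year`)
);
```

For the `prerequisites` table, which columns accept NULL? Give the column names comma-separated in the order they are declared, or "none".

prerequisite_id, gpa, section, name, code, room, level

- score: part of the PRIMARY KEY, which implies NOT NULL → not nullable.
- prerequisite_id: CHECK does not forbid NULL (a CHECK constraint passes when its expression is NULL) → nullable.
- gpa: no NOT NULL constraint applies → nullable.
- section: CHECK does not forbid NULL (a CHECK constraint passes when its expression is NULL) → nullable.
- name: CHECK does not forbid NULL (a CHECK constraint passes when its expression is NULL) → nullable.
- code: CHECK does not forbid NULL (a CHECK constraint passes when its expression is NULL) → nullable.
- due_date: part of the PRIMARY KEY, which implies NOT NULL → not nullable.
- room: CHECK does not forbid NULL (a CHECK constraint passes when its expression is NULL) → nullable.
- points: part of the PRIMARY KEY, which implies NOT NULL → not nullable.
- term: declared NOT NULL → not nullable.
- level: CHECK does not forbid NULL (a CHECK constraint passes when its expression is NULL) → nullable.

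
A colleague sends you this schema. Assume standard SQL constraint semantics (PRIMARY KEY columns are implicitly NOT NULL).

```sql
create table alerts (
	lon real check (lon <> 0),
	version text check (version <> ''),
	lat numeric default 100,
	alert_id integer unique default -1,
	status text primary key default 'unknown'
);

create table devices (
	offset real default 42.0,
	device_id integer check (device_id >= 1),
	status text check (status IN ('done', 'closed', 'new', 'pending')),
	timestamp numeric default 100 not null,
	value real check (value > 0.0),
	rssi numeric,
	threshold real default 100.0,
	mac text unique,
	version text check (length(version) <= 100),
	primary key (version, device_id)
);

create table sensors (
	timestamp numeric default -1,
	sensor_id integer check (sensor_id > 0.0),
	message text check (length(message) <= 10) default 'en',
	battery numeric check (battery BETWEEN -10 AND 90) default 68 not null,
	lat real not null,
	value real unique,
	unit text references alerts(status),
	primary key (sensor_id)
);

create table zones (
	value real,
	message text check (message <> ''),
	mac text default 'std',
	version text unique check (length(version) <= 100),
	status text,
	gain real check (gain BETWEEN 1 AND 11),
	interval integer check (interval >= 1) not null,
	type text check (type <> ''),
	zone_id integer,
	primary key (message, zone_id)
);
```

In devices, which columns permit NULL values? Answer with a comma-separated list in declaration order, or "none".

offset, status, value, rssi, threshold, mac

- offset: DEFAULT only fills an omitted column; an explicit NULL is still allowed → nullable.
- device_id: part of the PRIMARY KEY, which implies NOT NULL → not nullable.
- status: CHECK does not forbid NULL (a CHECK constraint passes when its expression is NULL) → nullable.
- timestamp: declared NOT NULL → not nullable.
- value: CHECK does not forbid NULL (a CHECK constraint passes when its expression is NULL) → nullable.
- rssi: no NOT NULL constraint applies → nullable.
- threshold: DEFAULT only fills an omitted column; an explicit NULL is still allowed → nullable.
- mac: UNIQUE does not imply NOT NULL → nullable.
- version: part of the PRIMARY KEY, which implies NOT NULL → not nullable.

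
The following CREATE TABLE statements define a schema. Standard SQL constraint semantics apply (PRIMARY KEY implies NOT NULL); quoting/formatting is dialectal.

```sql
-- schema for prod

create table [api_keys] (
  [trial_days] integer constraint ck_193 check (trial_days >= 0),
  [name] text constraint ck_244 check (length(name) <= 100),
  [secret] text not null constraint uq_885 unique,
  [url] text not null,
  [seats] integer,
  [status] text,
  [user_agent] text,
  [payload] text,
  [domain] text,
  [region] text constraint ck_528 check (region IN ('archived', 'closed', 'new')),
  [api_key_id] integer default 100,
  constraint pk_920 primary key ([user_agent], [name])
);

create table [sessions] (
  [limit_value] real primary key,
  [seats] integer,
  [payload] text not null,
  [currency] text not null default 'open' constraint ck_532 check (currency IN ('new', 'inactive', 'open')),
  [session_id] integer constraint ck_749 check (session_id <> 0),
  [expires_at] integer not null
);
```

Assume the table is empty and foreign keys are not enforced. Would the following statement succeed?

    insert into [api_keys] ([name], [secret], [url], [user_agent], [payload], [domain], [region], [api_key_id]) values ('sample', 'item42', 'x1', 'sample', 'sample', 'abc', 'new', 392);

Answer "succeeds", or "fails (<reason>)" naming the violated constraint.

succeeds

NOT NULL columns: name is supplied; secret is supplied; url is supplied; user_agent is supplied.
CHECK constraints: 'sample' satisfies (length(name) <= 100); 'new' satisfies (region IN ('archived', 'closed', 'new')).
No constraint is violated.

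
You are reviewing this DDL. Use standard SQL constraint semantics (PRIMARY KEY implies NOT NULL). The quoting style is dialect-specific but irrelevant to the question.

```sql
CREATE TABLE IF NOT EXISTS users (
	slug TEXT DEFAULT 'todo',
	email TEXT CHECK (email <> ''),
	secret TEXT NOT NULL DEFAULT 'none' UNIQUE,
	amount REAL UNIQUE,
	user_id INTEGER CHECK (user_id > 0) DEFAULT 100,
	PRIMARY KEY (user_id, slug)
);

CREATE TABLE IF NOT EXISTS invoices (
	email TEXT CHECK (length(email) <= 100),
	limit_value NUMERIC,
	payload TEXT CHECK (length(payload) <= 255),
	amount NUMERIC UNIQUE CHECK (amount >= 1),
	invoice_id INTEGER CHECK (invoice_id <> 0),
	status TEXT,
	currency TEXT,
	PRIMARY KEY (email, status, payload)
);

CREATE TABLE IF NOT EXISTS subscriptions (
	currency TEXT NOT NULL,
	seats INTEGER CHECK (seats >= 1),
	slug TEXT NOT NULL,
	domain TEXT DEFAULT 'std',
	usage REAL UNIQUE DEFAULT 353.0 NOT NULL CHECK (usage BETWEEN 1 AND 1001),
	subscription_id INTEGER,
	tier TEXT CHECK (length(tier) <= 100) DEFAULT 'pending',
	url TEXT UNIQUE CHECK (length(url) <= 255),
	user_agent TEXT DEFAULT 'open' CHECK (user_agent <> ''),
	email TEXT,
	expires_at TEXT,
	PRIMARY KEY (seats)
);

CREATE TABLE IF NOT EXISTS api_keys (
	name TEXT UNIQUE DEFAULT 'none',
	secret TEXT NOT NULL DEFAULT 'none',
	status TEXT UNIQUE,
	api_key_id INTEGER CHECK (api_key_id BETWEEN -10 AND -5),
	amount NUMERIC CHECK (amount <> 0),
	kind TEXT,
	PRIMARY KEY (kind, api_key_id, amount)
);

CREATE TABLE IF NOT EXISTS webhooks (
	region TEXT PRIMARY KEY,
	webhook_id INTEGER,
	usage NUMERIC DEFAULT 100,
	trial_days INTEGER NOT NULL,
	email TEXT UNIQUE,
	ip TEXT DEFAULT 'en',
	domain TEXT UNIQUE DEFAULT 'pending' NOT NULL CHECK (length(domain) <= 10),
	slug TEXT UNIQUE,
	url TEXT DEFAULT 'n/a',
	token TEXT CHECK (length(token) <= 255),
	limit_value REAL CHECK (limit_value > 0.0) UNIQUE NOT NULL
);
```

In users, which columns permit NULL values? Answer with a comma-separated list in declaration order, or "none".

- slug: part of the PRIMARY KEY, which implies NOT NULL → not nullable.
- email: CHECK does not forbid NULL (a CHECK constraint passes when its expression is NULL) → nullable.
- secret: declared NOT NULL → not nullable.
- amount: UNIQUE does not imply NOT NULL → nullable.
- user_id: part of the PRIMARY KEY, which implies NOT NULL → not nullable.

email, amount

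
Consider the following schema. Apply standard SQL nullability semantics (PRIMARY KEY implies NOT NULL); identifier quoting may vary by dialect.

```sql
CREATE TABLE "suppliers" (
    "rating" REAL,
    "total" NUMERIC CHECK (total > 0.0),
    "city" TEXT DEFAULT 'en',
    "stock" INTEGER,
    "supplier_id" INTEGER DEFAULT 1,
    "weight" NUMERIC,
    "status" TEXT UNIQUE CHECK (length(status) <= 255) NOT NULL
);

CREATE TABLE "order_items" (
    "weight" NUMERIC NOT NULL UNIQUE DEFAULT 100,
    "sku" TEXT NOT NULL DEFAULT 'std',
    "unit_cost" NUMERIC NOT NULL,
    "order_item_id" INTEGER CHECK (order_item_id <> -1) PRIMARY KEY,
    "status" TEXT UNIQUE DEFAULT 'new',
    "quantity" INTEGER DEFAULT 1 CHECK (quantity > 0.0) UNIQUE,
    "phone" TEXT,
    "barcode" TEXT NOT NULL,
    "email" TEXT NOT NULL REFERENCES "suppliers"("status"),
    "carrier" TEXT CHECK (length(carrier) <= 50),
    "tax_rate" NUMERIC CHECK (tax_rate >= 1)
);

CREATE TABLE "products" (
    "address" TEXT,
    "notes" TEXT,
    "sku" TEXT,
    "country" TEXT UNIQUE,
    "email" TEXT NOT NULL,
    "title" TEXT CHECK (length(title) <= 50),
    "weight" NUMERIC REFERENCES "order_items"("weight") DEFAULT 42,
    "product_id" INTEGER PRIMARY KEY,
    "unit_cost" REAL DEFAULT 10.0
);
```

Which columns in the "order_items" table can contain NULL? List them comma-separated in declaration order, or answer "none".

- weight: declared NOT NULL → not nullable.
- sku: declared NOT NULL → not nullable.
- unit_cost: declared NOT NULL → not nullable.
- order_item_id: part of the PRIMARY KEY, which implies NOT NULL → not nullable.
- status: UNIQUE does not imply NOT NULL → nullable.
- quantity: CHECK does not forbid NULL (a CHECK constraint passes when its expression is NULL) → nullable.
- phone: no NOT NULL constraint applies → nullable.
- barcode: declared NOT NULL → not nullable.
- email: declared NOT NULL → not nullable.
- carrier: CHECK does not forbid NULL (a CHECK constraint passes when its expression is NULL) → nullable.
- tax_rate: CHECK does not forbid NULL (a CHECK constraint passes when its expression is NULL) → nullable.

status, quantity, phone, carrier, tax_rate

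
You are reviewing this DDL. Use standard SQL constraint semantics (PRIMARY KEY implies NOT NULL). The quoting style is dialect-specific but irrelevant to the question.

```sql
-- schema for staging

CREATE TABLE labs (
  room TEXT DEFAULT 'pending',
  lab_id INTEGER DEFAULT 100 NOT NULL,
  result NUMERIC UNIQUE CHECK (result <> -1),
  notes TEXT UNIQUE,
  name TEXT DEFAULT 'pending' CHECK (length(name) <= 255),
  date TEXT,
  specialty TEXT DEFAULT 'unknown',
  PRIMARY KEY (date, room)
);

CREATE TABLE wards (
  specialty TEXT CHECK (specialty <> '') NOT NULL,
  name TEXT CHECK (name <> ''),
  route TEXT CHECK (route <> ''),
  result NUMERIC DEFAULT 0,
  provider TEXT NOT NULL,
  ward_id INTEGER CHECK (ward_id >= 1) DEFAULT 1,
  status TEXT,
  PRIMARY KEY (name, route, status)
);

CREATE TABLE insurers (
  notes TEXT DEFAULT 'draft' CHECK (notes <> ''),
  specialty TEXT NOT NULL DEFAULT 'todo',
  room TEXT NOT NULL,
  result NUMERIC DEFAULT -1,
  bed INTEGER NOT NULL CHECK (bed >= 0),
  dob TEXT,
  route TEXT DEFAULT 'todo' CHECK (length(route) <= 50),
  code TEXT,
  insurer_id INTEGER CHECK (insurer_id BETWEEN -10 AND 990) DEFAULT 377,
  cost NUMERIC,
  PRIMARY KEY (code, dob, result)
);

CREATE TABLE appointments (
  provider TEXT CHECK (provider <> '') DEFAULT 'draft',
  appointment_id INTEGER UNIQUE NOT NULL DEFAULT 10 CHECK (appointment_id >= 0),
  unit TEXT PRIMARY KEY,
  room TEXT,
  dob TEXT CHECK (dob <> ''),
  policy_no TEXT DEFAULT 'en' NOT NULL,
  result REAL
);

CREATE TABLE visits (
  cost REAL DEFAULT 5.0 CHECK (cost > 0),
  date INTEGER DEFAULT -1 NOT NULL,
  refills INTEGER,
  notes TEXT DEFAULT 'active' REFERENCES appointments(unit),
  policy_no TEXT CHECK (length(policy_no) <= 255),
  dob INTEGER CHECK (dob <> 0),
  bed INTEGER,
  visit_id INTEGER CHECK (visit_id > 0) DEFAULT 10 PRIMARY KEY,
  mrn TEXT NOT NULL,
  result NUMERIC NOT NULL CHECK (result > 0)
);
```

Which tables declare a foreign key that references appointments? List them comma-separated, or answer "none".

- visits.notes references appointments(unit).

visits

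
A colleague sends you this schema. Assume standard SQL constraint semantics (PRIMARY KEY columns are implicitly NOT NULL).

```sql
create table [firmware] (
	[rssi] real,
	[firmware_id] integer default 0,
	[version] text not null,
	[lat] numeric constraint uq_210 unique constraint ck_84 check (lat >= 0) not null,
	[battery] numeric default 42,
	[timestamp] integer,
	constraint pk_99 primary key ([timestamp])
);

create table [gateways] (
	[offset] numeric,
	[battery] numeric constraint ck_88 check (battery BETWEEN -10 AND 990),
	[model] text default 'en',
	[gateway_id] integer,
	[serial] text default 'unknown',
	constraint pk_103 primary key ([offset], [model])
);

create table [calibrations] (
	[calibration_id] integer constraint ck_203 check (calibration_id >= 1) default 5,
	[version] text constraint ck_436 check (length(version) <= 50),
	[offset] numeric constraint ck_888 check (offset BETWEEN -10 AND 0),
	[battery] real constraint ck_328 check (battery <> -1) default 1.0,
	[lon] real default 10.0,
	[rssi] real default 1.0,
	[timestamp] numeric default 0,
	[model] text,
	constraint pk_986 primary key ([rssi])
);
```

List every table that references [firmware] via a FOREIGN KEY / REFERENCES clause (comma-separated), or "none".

No REFERENCES clause anywhere in the schema names firmware.

none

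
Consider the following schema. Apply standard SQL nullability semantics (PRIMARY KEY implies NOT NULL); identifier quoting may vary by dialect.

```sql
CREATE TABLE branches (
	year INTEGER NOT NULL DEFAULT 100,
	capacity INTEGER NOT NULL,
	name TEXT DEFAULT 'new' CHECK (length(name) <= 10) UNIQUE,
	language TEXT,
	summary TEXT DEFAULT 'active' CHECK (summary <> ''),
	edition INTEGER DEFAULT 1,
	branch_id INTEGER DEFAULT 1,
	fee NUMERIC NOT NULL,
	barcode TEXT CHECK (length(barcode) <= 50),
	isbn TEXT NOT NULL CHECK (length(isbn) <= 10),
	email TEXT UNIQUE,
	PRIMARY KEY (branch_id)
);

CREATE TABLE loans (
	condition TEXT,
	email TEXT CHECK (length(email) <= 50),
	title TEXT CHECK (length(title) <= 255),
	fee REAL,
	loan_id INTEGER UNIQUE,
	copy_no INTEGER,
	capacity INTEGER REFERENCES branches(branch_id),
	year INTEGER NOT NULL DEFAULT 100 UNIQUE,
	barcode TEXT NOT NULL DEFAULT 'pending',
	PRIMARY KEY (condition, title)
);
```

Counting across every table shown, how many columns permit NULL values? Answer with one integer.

branches: 6 nullable (name, language, summary, edition, barcode, email — PK (branch_id) and explicit NOT NULL columns excluded).
loans: 5 nullable (email, fee, loan_id, copy_no, capacity — PK (condition, title) and explicit NOT NULL columns excluded).
Total: 6 + 5 = 11.

11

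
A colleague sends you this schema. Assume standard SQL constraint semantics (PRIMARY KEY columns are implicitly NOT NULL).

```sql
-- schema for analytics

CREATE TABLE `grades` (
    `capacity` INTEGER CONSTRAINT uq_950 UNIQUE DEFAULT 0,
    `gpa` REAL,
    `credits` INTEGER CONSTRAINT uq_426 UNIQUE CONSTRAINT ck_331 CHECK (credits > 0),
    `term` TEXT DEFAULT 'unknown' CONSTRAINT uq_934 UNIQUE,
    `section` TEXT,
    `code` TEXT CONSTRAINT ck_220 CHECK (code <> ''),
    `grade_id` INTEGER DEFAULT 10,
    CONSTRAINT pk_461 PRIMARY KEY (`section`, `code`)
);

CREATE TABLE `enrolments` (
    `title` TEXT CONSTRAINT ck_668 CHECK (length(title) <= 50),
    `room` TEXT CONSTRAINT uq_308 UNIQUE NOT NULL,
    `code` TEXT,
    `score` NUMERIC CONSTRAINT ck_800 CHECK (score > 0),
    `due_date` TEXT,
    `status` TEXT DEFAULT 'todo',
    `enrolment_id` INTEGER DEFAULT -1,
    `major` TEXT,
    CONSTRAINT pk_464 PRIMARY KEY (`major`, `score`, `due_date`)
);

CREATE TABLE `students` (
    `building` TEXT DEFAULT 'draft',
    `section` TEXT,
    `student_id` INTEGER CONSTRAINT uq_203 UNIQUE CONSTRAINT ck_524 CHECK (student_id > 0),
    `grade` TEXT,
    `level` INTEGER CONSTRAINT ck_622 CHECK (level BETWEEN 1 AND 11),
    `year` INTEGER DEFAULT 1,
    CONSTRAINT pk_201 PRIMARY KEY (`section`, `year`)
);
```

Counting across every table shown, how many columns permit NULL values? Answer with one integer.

13

grades: 5 nullable (capacity, gpa, credits, term, grade_id — PK (section, code) and explicit NOT NULL columns excluded).
enrolments: 4 nullable (title, code, status, enrolment_id — PK (major, score, due_date) and explicit NOT NULL columns excluded).
students: 4 nullable (building, student_id, grade, level — PK (section, year) and explicit NOT NULL columns excluded).
Total: 5 + 4 + 4 = 13.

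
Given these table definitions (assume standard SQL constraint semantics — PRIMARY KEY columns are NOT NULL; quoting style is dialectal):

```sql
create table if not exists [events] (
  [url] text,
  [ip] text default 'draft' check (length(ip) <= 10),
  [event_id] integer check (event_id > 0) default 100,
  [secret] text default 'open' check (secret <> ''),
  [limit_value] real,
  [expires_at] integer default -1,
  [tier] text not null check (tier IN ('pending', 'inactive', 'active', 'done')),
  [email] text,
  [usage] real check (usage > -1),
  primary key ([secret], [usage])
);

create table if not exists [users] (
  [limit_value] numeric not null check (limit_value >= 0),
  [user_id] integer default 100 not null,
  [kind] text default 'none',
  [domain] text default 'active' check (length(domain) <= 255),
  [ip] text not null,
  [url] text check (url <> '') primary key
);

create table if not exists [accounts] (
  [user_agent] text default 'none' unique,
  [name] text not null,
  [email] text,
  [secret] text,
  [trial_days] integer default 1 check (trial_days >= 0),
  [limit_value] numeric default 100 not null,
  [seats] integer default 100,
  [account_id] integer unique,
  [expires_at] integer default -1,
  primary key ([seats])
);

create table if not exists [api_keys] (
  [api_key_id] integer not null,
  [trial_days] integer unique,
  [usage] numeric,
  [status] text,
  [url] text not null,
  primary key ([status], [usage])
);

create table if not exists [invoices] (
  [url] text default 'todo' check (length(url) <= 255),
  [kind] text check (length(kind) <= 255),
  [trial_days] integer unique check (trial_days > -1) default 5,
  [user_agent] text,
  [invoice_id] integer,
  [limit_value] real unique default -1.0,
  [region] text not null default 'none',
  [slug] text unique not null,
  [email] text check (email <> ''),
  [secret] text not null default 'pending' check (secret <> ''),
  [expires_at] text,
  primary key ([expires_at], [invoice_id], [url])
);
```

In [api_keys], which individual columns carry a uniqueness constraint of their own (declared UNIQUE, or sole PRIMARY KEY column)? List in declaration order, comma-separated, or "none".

- api_key_id: no UNIQUE or single-column PK constraint.
- trial_days: declared UNIQUE → unique.
- usage: part of a composite PRIMARY KEY — only the tuple is unique, not this column on its own.
- status: part of a composite PRIMARY KEY — only the tuple is unique, not this column on its own.
- url: no UNIQUE or single-column PK constraint.

trial_days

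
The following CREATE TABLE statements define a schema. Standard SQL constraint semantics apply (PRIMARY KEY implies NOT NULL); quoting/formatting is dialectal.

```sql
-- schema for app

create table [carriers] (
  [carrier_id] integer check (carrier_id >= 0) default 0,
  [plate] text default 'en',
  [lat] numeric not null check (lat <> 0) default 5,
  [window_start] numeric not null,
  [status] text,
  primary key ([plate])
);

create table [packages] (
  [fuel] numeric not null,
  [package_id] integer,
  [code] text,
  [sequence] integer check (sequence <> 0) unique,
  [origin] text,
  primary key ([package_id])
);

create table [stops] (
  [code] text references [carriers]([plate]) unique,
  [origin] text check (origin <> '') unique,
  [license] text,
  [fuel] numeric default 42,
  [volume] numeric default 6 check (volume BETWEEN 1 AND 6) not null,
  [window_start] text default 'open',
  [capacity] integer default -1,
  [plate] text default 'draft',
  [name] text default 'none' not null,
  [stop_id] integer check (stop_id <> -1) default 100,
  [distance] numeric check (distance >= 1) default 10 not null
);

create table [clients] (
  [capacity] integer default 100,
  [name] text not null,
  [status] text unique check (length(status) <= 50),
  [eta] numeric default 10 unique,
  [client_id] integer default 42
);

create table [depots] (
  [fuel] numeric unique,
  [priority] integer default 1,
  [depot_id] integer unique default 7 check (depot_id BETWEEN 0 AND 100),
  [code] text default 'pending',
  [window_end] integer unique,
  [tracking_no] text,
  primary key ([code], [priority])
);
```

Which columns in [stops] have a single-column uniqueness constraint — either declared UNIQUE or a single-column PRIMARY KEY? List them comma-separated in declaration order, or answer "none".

- code: declared UNIQUE → unique.
- origin: declared UNIQUE → unique.
- license: no UNIQUE or single-column PK constraint.
- fuel: no UNIQUE or single-column PK constraint.
- volume: no UNIQUE or single-column PK constraint.
- window_start: no UNIQUE or single-column PK constraint.
- capacity: no UNIQUE or single-column PK constraint.
- plate: no UNIQUE or single-column PK constraint.
- name: no UNIQUE or single-column PK constraint.
- stop_id: no UNIQUE or single-column PK constraint.
- distance: no UNIQUE or single-column PK constraint.

code, origin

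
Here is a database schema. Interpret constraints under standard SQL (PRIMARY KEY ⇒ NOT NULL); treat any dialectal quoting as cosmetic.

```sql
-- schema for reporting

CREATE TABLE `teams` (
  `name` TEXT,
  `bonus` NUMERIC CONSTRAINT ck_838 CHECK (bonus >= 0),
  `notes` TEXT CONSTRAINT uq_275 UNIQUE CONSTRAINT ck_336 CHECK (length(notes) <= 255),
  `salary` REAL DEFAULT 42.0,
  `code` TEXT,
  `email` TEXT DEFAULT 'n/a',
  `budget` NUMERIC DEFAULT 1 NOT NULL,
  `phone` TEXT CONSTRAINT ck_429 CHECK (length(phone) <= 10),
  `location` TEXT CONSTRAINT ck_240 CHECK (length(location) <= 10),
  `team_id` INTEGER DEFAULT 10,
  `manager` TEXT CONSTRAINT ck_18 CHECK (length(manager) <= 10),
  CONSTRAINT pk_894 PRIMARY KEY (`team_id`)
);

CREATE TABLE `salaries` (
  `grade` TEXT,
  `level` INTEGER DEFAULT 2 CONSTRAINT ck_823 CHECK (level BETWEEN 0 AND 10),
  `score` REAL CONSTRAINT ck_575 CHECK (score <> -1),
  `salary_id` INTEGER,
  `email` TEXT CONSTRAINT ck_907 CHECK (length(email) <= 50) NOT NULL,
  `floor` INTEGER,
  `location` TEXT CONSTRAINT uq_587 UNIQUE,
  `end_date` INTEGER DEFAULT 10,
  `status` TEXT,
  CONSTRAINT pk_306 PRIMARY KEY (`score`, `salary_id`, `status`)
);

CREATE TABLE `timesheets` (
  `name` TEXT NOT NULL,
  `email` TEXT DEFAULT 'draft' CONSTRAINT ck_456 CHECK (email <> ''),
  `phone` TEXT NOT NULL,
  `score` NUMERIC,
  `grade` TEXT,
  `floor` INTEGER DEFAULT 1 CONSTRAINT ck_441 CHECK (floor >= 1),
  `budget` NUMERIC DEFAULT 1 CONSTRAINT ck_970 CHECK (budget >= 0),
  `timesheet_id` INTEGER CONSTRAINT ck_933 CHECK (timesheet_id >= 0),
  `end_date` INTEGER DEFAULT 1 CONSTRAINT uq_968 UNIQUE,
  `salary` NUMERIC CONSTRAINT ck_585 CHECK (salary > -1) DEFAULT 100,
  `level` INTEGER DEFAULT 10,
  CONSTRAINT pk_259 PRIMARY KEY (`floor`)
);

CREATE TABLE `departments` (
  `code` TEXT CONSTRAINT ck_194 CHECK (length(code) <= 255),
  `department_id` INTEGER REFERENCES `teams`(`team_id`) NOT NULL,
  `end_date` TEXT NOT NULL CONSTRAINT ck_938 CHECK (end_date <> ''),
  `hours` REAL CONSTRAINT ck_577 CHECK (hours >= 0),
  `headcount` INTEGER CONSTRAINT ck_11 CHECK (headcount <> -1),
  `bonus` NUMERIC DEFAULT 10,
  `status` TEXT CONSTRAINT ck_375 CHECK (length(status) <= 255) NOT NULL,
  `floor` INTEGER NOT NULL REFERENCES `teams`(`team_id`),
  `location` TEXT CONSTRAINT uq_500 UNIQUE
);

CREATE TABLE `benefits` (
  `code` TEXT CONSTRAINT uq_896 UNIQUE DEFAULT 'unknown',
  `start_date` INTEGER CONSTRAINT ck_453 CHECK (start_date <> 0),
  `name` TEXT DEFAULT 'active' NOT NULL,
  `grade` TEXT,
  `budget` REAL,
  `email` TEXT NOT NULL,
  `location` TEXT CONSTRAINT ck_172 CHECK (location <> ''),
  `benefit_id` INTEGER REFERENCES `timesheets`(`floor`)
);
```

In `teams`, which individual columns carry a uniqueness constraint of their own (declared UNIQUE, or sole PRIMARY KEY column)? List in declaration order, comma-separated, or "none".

- name: no UNIQUE or single-column PK constraint.
- bonus: no UNIQUE or single-column PK constraint.
- notes: declared UNIQUE → unique.
- salary: no UNIQUE or single-column PK constraint.
- code: no UNIQUE or single-column PK constraint.
- email: no UNIQUE or single-column PK constraint.
- budget: no UNIQUE or single-column PK constraint.
- phone: no UNIQUE or single-column PK constraint.
- location: no UNIQUE or single-column PK constraint.
- team_id: single-column PRIMARY KEY → unique.
- manager: no UNIQUE or single-column PK constraint.

notes, team_id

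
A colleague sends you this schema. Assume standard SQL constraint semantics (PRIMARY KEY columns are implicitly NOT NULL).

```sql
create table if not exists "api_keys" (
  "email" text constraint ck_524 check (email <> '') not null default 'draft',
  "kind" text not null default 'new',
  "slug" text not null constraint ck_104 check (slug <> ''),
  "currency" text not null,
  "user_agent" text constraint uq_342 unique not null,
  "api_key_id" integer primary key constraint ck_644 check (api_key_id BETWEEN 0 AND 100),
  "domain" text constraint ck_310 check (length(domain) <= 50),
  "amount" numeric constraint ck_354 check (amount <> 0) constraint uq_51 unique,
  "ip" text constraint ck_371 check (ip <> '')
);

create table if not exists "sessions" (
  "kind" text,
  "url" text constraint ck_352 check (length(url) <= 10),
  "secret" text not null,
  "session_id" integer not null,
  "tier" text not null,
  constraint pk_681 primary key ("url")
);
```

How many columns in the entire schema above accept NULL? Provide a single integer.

4

api_keys: 3 nullable (domain, amount, ip — PK (api_key_id) and explicit NOT NULL columns excluded).
sessions: 1 nullable (kind — PK (url) and explicit NOT NULL columns excluded).
Total: 3 + 1 = 4.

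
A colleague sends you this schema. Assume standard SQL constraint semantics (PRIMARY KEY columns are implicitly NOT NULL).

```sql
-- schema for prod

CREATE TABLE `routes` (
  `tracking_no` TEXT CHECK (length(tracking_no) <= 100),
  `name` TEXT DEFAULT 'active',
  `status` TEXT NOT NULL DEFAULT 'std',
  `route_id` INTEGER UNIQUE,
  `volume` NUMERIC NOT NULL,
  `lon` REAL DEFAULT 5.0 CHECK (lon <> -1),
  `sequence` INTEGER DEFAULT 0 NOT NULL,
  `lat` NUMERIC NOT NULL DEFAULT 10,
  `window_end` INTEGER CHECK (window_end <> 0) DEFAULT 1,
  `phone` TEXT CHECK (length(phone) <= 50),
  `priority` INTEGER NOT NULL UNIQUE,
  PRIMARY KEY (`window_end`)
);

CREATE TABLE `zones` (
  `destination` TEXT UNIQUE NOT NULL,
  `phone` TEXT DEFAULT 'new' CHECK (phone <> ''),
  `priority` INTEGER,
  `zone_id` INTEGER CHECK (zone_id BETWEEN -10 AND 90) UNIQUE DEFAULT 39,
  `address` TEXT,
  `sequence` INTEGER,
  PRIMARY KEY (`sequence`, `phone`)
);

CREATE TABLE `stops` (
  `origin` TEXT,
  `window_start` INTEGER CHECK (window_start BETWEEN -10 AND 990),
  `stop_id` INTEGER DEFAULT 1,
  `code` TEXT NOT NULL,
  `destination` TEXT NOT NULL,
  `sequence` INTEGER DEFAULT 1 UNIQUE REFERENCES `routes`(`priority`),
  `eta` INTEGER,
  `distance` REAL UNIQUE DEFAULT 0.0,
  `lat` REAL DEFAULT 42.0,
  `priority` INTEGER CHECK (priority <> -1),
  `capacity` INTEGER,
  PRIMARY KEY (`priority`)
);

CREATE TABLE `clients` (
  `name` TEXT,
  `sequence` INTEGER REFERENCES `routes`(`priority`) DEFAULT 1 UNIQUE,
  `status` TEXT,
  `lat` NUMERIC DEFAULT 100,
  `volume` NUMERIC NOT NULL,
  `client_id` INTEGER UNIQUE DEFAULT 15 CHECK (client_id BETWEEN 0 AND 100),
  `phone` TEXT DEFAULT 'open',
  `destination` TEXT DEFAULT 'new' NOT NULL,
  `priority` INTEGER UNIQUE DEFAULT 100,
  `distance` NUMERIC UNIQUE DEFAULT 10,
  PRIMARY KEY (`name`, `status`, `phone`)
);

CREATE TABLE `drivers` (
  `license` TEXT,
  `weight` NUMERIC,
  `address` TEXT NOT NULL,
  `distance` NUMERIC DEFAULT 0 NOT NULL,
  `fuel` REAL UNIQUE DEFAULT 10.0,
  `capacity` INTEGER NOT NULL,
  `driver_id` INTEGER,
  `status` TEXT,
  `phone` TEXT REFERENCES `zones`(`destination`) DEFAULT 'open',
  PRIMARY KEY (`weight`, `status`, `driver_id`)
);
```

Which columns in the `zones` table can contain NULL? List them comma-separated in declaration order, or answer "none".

priority, zone_id, address

- destination: declared NOT NULL → not nullable.
- phone: part of the PRIMARY KEY, which implies NOT NULL → not nullable.
- priority: no NOT NULL constraint applies → nullable.
- zone_id: CHECK does not forbid NULL (a CHECK constraint passes when its expression is NULL) → nullable.
- address: no NOT NULL constraint applies → nullable.
- sequence: part of the PRIMARY KEY, which implies NOT NULL → not nullable.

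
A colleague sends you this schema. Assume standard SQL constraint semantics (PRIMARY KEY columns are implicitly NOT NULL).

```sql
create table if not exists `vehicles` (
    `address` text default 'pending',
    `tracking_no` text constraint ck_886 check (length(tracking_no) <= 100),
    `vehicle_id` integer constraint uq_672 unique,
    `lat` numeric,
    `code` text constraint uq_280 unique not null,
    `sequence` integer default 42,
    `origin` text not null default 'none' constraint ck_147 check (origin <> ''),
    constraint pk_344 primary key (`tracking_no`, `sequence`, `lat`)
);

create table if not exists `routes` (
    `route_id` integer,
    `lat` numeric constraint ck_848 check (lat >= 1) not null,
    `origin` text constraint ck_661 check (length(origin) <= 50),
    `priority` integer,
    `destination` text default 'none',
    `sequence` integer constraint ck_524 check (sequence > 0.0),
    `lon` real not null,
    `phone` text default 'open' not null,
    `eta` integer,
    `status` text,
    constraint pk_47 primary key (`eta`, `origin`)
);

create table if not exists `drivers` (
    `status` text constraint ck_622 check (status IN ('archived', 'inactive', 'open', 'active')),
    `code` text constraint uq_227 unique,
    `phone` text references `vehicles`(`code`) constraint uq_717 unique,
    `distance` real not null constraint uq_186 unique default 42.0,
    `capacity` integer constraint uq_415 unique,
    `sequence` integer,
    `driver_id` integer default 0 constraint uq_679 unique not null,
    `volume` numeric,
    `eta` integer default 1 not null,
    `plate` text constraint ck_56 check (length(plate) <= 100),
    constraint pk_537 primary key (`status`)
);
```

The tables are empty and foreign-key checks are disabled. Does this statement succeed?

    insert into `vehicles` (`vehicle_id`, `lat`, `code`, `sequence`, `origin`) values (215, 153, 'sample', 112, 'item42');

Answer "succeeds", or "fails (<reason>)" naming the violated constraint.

tracking_no is omitted from the column list and has no DEFAULT, so it would receive NULL.
But tracking_no is part of the PRIMARY KEY (implied NOT NULL).

fails (NOT NULL on tracking_no)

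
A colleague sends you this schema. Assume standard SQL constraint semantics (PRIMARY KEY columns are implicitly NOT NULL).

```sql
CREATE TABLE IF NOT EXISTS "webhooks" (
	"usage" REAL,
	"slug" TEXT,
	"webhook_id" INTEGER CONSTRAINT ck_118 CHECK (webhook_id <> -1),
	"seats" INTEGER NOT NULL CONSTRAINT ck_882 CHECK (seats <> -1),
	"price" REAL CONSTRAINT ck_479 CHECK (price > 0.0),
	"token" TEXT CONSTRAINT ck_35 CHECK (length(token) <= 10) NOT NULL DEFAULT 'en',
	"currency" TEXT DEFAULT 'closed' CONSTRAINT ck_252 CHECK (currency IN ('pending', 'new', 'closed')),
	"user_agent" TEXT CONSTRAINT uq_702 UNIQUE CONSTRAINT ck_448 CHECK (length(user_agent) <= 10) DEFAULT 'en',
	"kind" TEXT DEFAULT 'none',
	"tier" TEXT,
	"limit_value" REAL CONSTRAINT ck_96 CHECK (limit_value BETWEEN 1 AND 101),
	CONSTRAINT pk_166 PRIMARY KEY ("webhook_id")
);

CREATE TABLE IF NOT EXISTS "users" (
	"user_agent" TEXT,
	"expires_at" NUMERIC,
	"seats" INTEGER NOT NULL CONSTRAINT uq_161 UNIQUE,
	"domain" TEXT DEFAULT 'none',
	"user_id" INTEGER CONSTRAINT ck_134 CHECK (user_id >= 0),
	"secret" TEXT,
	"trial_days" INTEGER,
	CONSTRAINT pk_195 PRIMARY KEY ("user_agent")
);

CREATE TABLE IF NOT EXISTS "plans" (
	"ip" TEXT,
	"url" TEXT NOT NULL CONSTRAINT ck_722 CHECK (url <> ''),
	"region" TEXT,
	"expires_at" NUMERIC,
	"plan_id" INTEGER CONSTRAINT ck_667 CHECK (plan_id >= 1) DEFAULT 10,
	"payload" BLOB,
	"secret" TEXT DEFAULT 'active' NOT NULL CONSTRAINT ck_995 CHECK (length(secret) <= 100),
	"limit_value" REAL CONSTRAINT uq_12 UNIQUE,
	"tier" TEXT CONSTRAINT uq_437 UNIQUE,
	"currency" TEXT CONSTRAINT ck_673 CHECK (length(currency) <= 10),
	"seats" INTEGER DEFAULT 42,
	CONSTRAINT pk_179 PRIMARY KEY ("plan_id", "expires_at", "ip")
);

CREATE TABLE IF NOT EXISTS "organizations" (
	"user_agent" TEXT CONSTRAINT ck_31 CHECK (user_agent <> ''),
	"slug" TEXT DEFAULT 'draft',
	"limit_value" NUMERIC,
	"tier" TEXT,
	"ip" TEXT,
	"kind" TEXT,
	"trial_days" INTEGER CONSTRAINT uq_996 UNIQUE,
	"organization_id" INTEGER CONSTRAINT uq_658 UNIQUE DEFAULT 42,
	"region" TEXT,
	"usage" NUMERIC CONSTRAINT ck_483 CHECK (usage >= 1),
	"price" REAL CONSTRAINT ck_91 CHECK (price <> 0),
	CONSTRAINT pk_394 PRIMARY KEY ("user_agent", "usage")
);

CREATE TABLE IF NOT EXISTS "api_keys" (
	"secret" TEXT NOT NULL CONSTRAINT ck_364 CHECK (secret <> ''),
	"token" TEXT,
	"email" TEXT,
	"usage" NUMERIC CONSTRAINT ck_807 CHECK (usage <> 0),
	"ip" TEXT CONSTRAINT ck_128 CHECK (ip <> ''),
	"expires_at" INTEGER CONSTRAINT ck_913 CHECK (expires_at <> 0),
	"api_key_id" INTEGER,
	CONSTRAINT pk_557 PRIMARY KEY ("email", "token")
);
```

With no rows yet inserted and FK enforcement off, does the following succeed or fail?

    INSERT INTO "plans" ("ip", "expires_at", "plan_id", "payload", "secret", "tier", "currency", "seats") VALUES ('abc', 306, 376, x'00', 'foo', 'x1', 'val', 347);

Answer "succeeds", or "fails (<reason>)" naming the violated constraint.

fails (NOT NULL on url)

url is omitted from the column list and has no DEFAULT, so it would receive NULL.
But url is declared NOT NULL.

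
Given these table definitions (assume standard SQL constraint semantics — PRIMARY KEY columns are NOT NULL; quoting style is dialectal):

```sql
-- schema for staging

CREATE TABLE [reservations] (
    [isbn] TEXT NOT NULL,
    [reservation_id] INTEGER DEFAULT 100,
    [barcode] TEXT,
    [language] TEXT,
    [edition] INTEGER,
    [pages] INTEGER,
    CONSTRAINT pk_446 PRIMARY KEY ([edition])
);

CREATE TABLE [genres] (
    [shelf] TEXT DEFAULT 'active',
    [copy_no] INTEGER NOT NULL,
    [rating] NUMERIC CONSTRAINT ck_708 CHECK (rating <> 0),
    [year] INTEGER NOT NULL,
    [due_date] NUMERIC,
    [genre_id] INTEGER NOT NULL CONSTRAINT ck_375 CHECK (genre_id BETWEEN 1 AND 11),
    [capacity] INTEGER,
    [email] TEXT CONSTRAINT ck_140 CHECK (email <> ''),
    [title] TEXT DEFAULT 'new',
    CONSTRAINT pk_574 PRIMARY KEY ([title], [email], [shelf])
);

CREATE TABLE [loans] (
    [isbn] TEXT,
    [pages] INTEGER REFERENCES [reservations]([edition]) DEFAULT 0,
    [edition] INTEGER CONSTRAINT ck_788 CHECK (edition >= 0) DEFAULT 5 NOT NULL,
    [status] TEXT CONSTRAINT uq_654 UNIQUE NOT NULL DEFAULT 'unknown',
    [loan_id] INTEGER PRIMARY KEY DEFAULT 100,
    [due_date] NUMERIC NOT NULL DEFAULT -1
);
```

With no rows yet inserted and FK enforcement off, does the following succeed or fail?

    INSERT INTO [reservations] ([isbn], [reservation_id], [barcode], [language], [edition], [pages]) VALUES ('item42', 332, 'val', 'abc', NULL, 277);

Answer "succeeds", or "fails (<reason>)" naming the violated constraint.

fails (NOT NULL on edition)

edition is explicitly set to NULL, but edition is part of the PRIMARY KEY (implied NOT NULL).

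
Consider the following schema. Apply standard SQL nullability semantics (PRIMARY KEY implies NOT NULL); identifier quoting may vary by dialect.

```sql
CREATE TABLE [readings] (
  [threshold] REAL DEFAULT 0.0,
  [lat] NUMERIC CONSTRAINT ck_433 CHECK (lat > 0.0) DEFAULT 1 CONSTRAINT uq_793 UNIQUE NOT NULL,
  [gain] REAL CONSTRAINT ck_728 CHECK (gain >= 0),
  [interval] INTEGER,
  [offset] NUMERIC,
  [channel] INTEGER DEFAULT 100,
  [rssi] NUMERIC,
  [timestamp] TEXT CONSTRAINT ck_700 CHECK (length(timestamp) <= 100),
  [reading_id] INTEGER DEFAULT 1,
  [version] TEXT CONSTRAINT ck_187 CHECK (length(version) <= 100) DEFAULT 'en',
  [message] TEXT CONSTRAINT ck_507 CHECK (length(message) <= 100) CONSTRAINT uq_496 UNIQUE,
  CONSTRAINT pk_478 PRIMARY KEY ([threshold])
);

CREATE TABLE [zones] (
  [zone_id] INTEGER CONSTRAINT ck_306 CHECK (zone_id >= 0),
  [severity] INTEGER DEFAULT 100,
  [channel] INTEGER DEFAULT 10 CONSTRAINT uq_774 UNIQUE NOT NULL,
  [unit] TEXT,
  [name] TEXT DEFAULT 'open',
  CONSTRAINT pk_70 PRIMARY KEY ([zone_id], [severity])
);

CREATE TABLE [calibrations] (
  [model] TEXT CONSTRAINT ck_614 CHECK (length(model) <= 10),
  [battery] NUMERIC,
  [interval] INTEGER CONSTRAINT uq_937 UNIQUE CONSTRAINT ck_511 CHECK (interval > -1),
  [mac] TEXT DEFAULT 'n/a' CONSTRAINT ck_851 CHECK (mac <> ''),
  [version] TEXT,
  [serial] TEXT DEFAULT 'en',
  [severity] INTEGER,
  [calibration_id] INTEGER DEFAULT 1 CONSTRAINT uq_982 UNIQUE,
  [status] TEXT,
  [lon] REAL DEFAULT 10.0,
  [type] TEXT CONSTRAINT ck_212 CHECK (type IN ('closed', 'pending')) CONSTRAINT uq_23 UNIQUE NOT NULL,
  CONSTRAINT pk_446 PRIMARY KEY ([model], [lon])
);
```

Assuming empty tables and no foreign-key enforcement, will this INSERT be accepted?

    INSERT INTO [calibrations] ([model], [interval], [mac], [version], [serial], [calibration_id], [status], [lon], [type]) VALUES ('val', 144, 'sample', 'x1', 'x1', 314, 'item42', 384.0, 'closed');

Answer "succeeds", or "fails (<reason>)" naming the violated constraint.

succeeds

NOT NULL columns: lon is supplied; model is supplied; type is supplied.
CHECK constraints: 'val' satisfies (length(model) <= 10); 144 satisfies (interval > -1); 'sample' satisfies (mac <> ''); 'closed' satisfies (type IN ('closed', 'pending')).
No constraint is violated.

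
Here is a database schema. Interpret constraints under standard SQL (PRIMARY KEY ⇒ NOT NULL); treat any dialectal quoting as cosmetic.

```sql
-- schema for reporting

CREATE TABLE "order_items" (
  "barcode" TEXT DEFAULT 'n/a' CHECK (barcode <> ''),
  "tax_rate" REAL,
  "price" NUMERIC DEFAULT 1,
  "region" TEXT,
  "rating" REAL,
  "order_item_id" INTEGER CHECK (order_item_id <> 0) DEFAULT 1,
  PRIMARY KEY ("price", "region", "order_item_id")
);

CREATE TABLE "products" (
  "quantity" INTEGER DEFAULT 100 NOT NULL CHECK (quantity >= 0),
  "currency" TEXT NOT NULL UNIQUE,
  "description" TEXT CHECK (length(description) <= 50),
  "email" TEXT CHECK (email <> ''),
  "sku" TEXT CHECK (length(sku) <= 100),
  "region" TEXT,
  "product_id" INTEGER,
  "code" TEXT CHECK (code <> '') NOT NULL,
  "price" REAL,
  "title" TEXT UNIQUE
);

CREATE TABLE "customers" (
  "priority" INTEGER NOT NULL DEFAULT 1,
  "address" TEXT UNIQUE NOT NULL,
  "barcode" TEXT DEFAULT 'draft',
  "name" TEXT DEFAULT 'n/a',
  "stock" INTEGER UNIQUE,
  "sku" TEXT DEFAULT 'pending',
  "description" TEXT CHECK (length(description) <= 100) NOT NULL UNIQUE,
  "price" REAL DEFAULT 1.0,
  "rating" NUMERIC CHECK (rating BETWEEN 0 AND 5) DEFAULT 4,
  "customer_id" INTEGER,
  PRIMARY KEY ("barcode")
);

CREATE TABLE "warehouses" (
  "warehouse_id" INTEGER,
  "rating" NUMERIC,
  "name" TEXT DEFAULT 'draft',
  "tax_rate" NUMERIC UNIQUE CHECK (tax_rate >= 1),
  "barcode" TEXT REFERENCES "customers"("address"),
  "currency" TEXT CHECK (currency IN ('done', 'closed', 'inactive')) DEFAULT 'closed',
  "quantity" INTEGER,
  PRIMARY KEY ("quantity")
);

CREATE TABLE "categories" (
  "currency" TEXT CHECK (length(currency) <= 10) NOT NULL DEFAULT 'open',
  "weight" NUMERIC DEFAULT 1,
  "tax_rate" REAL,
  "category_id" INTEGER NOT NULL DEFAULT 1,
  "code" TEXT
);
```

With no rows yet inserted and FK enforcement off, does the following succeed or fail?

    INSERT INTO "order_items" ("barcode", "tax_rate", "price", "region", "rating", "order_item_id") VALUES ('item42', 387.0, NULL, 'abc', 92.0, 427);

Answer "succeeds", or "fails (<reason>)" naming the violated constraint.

price is explicitly set to NULL, but price is part of the PRIMARY KEY (implied NOT NULL).

fails (NOT NULL on price)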